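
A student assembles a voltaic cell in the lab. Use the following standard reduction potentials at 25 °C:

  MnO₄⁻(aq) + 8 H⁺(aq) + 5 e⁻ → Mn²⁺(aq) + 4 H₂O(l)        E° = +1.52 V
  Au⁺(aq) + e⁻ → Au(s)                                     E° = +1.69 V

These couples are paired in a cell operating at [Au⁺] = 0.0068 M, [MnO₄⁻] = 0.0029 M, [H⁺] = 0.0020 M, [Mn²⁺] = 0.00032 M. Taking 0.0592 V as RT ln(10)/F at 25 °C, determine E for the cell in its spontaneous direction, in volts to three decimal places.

Au⁺/Au is the cathode (higher E°), MnO₄⁻/Mn²⁺ the anode: E°cell = +1.69 − (+1.52) = +0.17 V, n = 5.
Overall: 5 Au⁺(aq) + Mn²⁺(aq) + 4 H₂O(l) → 5 Au(s) + MnO₄⁻(aq) + 8 H⁺(aq)
Q = [MnO₄⁻]·[H⁺]^8 / ([Au⁺]^5·[Mn²⁺]); log Q = -9.797.
E = E° − (0.0592/n) log Q = +0.17 − (0.0592/5)(-9.797) = +0.286 V.

+0.286 V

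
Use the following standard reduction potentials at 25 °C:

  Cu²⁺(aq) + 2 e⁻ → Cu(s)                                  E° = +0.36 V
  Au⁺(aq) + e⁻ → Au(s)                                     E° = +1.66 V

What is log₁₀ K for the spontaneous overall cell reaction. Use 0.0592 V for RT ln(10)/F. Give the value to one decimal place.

43.9

Cathode: Au⁺/Au; anode: Cu²⁺/Cu. E°cell = +1.30 V, n = 2.
log K = nE°cell / 0.0592 = (2)(+1.30) / 0.0592 = 43.9.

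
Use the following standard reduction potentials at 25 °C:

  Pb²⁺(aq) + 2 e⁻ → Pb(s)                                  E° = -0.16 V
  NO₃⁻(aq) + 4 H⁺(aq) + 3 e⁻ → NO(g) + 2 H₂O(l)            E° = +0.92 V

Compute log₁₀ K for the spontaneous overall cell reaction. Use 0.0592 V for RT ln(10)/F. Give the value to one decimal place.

109.5

Cathode: NO₃⁻/NO; anode: Pb²⁺/Pb. E°cell = +1.08 V, n = 6.
log K = nE°cell / 0.0592 = (6)(+1.08) / 0.0592 = 109.5.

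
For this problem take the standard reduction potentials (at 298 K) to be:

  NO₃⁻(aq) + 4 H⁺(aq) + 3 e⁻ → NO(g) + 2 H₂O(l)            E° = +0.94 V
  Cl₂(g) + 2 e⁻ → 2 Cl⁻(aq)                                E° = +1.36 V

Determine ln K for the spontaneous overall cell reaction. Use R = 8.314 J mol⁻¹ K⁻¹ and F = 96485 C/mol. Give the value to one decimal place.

98.1

Cathode: Cl₂/Cl⁻; anode: NO₃⁻/NO. E°cell = (+1.36) − (+0.94) = +0.42 V, with n = 6.
ΔG° = −nFE° = −RT ln K, so ln K = nFE°/(RT) = (6)(96485)(+0.42) / ((8.314)(298)) = 98.137.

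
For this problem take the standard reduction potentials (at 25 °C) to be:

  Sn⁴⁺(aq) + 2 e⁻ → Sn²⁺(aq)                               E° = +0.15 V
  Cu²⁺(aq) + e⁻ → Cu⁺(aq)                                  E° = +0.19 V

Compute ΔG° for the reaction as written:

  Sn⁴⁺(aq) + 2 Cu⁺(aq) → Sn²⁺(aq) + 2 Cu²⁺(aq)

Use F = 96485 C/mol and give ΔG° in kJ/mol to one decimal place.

As written, Sn⁴⁺/Sn²⁺ is reduced (cathode) and Cu²⁺/Cu⁺ is oxidised (anode), so E°cell = (+0.15) − (+0.19) = -0.04 V.
Balancing electrons gives n = 2.
ΔG° = −nFE° = −(2)(96485)(-0.04) = 7,719 J = +7.7 kJ/mol.

+7.7 kJ/mol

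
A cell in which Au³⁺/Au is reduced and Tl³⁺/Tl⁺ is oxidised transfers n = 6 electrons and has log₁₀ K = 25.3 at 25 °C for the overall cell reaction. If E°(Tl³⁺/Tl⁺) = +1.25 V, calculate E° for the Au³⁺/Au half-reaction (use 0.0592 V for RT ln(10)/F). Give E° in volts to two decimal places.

+1.50 V

E°cell = (0.0592/n)·log K = (0.0592/6)(25.3) = +0.250 V.
Since Au³⁺/Au is the cathode and Tl³⁺/Tl⁺ the anode, E°cell = E°(Au³⁺/Au) − E°(Tl³⁺/Tl⁺).
So E°(Au³⁺/Au) = E°cell + E°(Tl³⁺/Tl⁺) = +0.250 + (+1.25) = +1.50 V.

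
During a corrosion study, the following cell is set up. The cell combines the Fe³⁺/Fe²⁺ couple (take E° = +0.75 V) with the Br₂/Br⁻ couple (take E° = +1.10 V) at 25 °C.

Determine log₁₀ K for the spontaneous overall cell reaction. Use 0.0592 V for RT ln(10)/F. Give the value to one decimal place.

11.8

Cathode: Br₂/Br⁻; anode: Fe³⁺/Fe²⁺. E°cell = +0.35 V, n = 2.
log K = nE°cell / 0.0592 = (2)(+0.35) / 0.0592 = 11.8.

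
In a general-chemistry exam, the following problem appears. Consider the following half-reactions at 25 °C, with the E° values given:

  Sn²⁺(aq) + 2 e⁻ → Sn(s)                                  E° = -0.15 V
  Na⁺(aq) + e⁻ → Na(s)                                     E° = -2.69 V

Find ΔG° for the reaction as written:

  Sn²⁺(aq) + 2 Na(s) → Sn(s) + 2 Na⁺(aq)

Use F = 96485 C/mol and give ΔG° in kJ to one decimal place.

As written, Sn²⁺/Sn is reduced (cathode) and Na⁺/Na is oxidised (anode), so E°cell = (-0.15) − (-2.69) = +2.54 V.
Balancing electrons gives n = 2.
ΔG° = −nFE° = −(2)(96485)(+2.54) = -490,144 J = -490.1 kJ.

-490.1 kJ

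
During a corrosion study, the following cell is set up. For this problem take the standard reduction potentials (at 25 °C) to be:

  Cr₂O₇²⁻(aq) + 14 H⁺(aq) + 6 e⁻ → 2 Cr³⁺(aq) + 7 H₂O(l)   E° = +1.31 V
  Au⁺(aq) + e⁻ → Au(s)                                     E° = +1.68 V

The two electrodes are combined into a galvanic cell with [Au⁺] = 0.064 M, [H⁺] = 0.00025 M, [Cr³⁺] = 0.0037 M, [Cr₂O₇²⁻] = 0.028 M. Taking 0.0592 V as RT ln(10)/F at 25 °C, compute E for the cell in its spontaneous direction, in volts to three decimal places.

Au⁺/Au is the cathode (higher E°), Cr₂O₇²⁻/Cr³⁺ the anode: E°cell = +1.68 − (+1.31) = +0.37 V, n = 6.
Overall: 6 Au⁺(aq) + 2 Cr³⁺(aq) + 7 H₂O(l) → 6 Au(s) + Cr₂O₇²⁻(aq) + 14 H⁺(aq)
Q = [Cr₂O₇²⁻]·[H⁺]^14 / ([Au⁺]^6·[Cr³⁺]^2); log Q = -39.955.
E = E° − (0.0592/n) log Q = +0.37 − (0.0592/6)(-39.955) = +0.764 V.

+0.764 V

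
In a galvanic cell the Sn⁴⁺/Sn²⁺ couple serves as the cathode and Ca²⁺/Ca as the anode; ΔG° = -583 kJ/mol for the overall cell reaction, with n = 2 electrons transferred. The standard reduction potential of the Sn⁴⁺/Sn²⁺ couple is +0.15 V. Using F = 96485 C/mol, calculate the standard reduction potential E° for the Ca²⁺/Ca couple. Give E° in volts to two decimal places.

E°cell = −ΔG°/(nF) = −(-583×10³)/((2)(96485)) = +3.021 V.
Since Sn⁴⁺/Sn²⁺ is the cathode and Ca²⁺/Ca the anode, E°cell = E°(Sn⁴⁺/Sn²⁺) − E°(Ca²⁺/Ca).
So E°(Ca²⁺/Ca) = E°(Sn⁴⁺/Sn²⁺) − E°cell = (+0.15) − (+3.021) = -2.87 V.

-2.87 V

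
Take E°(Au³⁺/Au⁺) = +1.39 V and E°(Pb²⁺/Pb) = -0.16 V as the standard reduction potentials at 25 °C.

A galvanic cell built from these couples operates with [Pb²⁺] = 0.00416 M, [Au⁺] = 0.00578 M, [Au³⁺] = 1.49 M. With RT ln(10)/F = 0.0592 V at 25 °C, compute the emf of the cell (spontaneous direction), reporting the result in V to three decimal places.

+1.692 V

Au³⁺/Au⁺ is the cathode (higher E°), Pb²⁺/Pb the anode: E°cell = +1.39 − (-0.16) = +1.55 V, n = 2.
Overall: Au³⁺(aq) + Pb(s) → Au⁺(aq) + Pb²⁺(aq)
Q = [Au⁺]·[Pb²⁺] / ([Au³⁺]); log Q = -4.792.
E = E° − (0.0592/n) log Q = +1.55 − (0.0592/2)(-4.792) = +1.692 V.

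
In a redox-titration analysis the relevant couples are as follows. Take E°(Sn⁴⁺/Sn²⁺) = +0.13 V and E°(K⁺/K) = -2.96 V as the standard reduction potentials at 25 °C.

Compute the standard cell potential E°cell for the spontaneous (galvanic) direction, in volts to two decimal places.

+3.09 V

The Sn⁴⁺/Sn²⁺ couple has the higher reduction potential, so it is the cathode; K⁺/K is oxidised at the anode.
E°cell = E°(cathode) − E°(anode) = (+0.13) − (-2.96) = +3.09 V.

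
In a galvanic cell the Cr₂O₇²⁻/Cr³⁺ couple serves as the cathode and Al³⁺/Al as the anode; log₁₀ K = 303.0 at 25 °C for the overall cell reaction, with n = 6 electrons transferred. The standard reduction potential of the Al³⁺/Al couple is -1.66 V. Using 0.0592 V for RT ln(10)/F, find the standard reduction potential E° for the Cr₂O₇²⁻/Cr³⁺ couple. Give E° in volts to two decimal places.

E°cell = (0.0592/n)·log K = (0.0592/6)(303.0) = +2.990 V.
Since Cr₂O₇²⁻/Cr³⁺ is the cathode and Al³⁺/Al the anode, E°cell = E°(Cr₂O₇²⁻/Cr³⁺) − E°(Al³⁺/Al).
So E°(Cr₂O₇²⁻/Cr³⁺) = E°cell + E°(Al³⁺/Al) = +2.990 + (-1.66) = +1.33 V.

+1.33 V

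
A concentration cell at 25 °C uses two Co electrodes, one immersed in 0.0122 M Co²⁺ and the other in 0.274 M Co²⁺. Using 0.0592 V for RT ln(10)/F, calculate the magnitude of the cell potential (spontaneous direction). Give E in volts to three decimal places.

+0.040 V

For a concentration cell E°cell = 0. The 0.274 M side is the cathode (reduction is favoured where [Co²⁺] is higher).
With n = 2, E = −(0.0592/2) log([Co²⁺]ₐₙ/[Co²⁺]꜀ₐₜ) = −(0.0592/2) log(0.0122/0.274) = −(0.0592/2)(-1.351) = +0.040 V.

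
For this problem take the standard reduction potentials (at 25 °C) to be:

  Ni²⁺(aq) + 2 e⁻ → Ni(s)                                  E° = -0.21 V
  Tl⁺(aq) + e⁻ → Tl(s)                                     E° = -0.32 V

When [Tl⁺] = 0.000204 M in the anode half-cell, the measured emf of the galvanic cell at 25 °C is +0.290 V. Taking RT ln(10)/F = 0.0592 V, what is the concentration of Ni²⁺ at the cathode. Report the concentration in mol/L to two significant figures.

0.050 M

Ni²⁺/Ni is the cathode, Tl⁺/Tl the anode: E°cell = +0.11 V, n = 2.
Overall reaction: Ni²⁺(aq) + 2 Tl(s) → Ni(s) + 2 Tl⁺(aq); Q = [Tl⁺]^2/[Ni²⁺]^1.
From E = E° − (0.0592/n) log Q: log Q = (E° − E)·n/0.0592 = (+0.11 − (+0.290))·2/0.0592 = -6.0811.
So 1·log[Ni²⁺] = 2·log(0.000204) − log Q = -7.3807 − (-6.0811) = -1.2996; [Ni²⁺] = 10^(-1.2996) ≈ 0.050 M.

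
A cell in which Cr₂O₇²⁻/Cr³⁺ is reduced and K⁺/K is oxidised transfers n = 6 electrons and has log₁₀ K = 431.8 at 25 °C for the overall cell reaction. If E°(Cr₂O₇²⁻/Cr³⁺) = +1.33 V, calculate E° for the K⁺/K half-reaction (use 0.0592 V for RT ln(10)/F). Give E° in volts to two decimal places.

-2.93 V

E°cell = (0.0592/n)·log K = (0.0592/6)(431.8) = +4.260 V.
Since Cr₂O₇²⁻/Cr³⁺ is the cathode and K⁺/K the anode, E°cell = E°(Cr₂O₇²⁻/Cr³⁺) − E°(K⁺/K).
So E°(K⁺/K) = E°(Cr₂O₇²⁻/Cr³⁺) − E°cell = (+1.33) − (+4.260) = -2.93 V.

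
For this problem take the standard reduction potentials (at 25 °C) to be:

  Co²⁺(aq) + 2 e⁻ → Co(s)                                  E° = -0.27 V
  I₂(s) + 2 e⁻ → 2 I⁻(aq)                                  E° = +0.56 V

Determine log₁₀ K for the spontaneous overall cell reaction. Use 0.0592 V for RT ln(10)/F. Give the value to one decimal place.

28.0

Cathode: I₂/I⁻; anode: Co²⁺/Co. E°cell = +0.83 V, n = 2.
log K = nE°cell / 0.0592 = (2)(+0.83) / 0.0592 = 28.0.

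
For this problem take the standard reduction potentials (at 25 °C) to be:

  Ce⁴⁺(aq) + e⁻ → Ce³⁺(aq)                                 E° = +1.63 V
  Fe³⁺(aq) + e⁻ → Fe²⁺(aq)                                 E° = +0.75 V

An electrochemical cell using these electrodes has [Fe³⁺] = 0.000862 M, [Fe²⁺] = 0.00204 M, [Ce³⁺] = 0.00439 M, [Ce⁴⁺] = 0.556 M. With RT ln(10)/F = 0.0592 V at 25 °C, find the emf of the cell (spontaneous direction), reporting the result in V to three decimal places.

Ce⁴⁺/Ce³⁺ is the cathode (higher E°), Fe³⁺/Fe²⁺ the anode: E°cell = +1.63 − (+0.75) = +0.88 V, n = 1.
Overall: Ce⁴⁺(aq) + Fe²⁺(aq) → Ce³⁺(aq) + Fe³⁺(aq)
Q = [Ce³⁺]·[Fe³⁺] / ([Ce⁴⁺]·[Fe²⁺]); log Q = -2.477.
E = E° − (0.0592/n) log Q = +0.88 − (0.0592/1)(-2.477) = +1.027 V.

+1.027 V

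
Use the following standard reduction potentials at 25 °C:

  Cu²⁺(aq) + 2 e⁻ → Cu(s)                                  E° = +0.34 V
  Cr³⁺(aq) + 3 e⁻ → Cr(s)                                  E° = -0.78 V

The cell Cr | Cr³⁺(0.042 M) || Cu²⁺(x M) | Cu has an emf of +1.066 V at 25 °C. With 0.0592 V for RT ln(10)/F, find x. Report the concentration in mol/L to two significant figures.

Cu²⁺/Cu is the cathode, Cr³⁺/Cr the anode: E°cell = +1.12 V, n = 6.
Overall reaction: 3 Cu²⁺(aq) + 2 Cr(s) → 3 Cu(s) + 2 Cr³⁺(aq); Q = [Cr³⁺]^2/[Cu²⁺]^3.
From E = E° − (0.0592/n) log Q: log Q = (E° − E)·n/0.0592 = (+1.12 − (+1.066))·6/0.0592 = 5.4730.
So 3·log[Cu²⁺] = 2·log(0.042) − log Q = -2.7535 − (5.4730) = -8.2265; log[Cu²⁺] = -8.2265 / 3 = -2.7422; [Cu²⁺] = 10^(-2.7422) ≈ 0.0018 M.

0.0018 M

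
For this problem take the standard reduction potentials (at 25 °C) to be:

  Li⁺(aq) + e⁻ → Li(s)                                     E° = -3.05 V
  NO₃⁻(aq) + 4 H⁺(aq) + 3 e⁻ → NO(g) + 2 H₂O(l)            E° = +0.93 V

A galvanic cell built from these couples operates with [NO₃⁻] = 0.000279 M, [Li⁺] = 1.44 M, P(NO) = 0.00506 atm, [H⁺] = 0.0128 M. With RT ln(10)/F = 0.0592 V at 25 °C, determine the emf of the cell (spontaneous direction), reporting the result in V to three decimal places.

+3.796 V

NO₃⁻/NO is the cathode (higher E°), Li⁺/Li the anode: E°cell = +0.93 − (-3.05) = +3.98 V, n = 3.
Overall: NO₃⁻(aq) + 4 H⁺(aq) + 3 Li(s) → NO(g) + 2 H₂O(l) + 3 Li⁺(aq)
Q = P(NO)·[Li⁺]^3 / ([NO₃⁻]·[H⁺]^4); log Q = 9.305.
E = E° − (0.0592/n) log Q = +3.98 − (0.0592/3)(9.305) = +3.796 V.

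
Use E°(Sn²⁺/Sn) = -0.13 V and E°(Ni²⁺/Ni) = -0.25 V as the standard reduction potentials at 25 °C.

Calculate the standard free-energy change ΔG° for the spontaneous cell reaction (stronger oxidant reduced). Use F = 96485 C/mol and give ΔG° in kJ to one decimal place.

-23.2 kJ

Sn²⁺/Sn (E° = -0.13 V) is the cathode; Ni²⁺/Ni (E° = -0.25 V) is the anode, so E°cell = +0.12 V.
Balancing electrons gives n = 2 (lcm of 2 and 2).
ΔG° = −nFE° = −(2)(96485)(+0.12) = -23,156 J = -23.2 kJ.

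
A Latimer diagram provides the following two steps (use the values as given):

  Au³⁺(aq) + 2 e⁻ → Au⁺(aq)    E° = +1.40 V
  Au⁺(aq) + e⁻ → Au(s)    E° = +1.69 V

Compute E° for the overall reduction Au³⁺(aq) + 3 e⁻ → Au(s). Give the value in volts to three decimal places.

+1.497 V

Standard free energies of sequential steps add: ΔG°₃ = ΔG°₁ + ΔG°₂, so n₃E°₃ = n₁E°₁ + n₂E°₂.
E°₃ = (2×+1.40 + 1×+1.69) / 3 = (+4.490) / 3 = +1.497 V.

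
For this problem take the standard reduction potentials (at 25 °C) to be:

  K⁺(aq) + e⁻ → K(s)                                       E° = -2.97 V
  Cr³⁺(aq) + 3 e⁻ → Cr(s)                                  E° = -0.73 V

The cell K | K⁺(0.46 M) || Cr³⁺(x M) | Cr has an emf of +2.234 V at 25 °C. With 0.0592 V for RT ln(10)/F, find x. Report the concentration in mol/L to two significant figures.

Cr³⁺/Cr is the cathode, K⁺/K the anode: E°cell = +2.24 V, n = 3.
Overall reaction: Cr³⁺(aq) + 3 K(s) → Cr(s) + 3 K⁺(aq); Q = [K⁺]^3/[Cr³⁺]^1.
From E = E° − (0.0592/n) log Q: log Q = (E° − E)·n/0.0592 = (+2.24 − (+2.234))·3/0.0592 = 0.3041.
So 1·log[Cr³⁺] = 3·log(0.46) − log Q = -1.0117 − (0.3041) = -1.3158; [Cr³⁺] = 10^(-1.3158) ≈ 0.048 M.

0.048 M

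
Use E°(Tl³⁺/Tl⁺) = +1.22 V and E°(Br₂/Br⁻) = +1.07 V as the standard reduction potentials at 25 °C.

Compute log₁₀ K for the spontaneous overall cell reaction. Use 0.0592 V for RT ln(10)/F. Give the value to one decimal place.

5.1

Cathode: Tl³⁺/Tl⁺; anode: Br₂/Br⁻. E°cell = +0.15 V, n = 2.
log K = nE°cell / 0.0592 = (2)(+0.15) / 0.0592 = 5.1.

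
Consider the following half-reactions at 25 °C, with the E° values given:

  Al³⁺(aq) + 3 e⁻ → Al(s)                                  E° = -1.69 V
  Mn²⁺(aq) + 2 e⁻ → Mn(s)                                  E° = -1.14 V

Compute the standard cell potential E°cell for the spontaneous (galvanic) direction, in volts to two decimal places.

+0.55 V

The Mn²⁺/Mn couple has the higher reduction potential, so it is the cathode; Al³⁺/Al is oxidised at the anode.
E°cell = E°(cathode) − E°(anode) = (-1.14) − (-1.69) = +0.55 V.
Since E°cell > 0, the reaction is spontaneous under standard conditions.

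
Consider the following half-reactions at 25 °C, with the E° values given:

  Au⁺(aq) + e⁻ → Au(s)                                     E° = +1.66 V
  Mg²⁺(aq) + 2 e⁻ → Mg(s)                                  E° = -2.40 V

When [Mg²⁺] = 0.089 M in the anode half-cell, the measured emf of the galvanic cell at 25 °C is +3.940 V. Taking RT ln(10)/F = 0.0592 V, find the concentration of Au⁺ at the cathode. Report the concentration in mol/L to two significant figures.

Au⁺/Au is the cathode, Mg²⁺/Mg the anode: E°cell = +4.06 V, n = 2.
Overall reaction: 2 Au⁺(aq) + Mg(s) → 2 Au(s) + Mg²⁺(aq); Q = [Mg²⁺]^1/[Au⁺]^2.
From E = E° − (0.0592/n) log Q: log Q = (E° − E)·n/0.0592 = (+4.06 − (+3.940))·2/0.0592 = 4.0541.
So 2·log[Au⁺] = 1·log(0.089) − log Q = -1.0506 − (4.0541) = -5.1047; log[Au⁺] = -5.1047 / 2 = -2.5524; [Au⁺] = 10^(-2.5524) ≈ 0.0028 M.

0.0028 M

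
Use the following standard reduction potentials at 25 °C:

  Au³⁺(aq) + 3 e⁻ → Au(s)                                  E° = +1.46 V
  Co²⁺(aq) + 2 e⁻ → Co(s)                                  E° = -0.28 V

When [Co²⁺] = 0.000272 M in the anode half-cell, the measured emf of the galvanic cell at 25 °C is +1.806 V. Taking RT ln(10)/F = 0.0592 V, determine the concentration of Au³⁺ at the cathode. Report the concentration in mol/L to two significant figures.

Au³⁺/Au is the cathode, Co²⁺/Co the anode: E°cell = +1.74 V, n = 6.
Overall reaction: 2 Au³⁺(aq) + 3 Co(s) → 2 Au(s) + 3 Co²⁺(aq); Q = [Co²⁺]^3/[Au³⁺]^2.
From E = E° − (0.0592/n) log Q: log Q = (E° − E)·n/0.0592 = (+1.74 − (+1.806))·6/0.0592 = -6.6892.
So 2·log[Au³⁺] = 3·log(0.000272) − log Q = -10.6963 − (-6.6892) = -4.0071; log[Au³⁺] = -4.0071 / 2 = -2.0036; [Au³⁺] = 10^(-2.0036) ≈ 0.0099 M.

0.0099 M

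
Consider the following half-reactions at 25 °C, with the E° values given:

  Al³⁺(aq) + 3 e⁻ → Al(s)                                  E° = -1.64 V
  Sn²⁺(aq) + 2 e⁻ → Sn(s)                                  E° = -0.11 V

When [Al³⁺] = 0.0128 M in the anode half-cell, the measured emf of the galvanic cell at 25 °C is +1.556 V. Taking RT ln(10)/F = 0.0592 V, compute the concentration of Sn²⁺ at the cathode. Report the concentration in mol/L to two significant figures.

0.41 M

Sn²⁺/Sn is the cathode, Al³⁺/Al the anode: E°cell = +1.53 V, n = 6.
Overall reaction: 3 Sn²⁺(aq) + 2 Al(s) → 3 Sn(s) + 2 Al³⁺(aq); Q = [Al³⁺]^2/[Sn²⁺]^3.
From E = E° − (0.0592/n) log Q: log Q = (E° − E)·n/0.0592 = (+1.53 − (+1.556))·6/0.0592 = -2.6351.
So 3·log[Sn²⁺] = 2·log(0.0128) − log Q = -3.7856 − (-2.6351) = -1.1505; log[Sn²⁺] = -1.1505 / 3 = -0.3835; [Sn²⁺] = 10^(-0.3835) ≈ 0.41 M.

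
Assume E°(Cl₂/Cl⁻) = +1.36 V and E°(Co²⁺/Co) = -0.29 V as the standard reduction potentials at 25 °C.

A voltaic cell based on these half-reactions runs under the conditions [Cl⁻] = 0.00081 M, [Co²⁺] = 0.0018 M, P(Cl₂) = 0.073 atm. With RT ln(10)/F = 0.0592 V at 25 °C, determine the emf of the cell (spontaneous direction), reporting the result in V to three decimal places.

Cl₂/Cl⁻ is the cathode (higher E°), Co²⁺/Co the anode: E°cell = +1.36 − (-0.29) = +1.65 V, n = 2.
Overall: Cl₂(g) + Co(s) → 2 Cl⁻(aq) + Co²⁺(aq)
Q = [Cl⁻]^2·[Co²⁺] / (P(Cl₂)); log Q = -7.791.
E = E° − (0.0592/n) log Q = +1.65 − (0.0592/2)(-7.791) = +1.881 V.

+1.881 V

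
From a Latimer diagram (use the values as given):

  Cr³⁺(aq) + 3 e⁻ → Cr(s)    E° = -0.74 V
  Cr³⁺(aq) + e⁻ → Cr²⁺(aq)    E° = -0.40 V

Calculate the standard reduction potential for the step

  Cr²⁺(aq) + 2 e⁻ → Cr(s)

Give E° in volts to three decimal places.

-0.910 V

Sequential free energies add, so n₃E°₃ = n₁E°₁ + n₂E°₂.
With n₃ = 3, and the known step contributing 1×(-0.40) V, the unknown satisfies 2·E° = 3×(-0.74) − 1×(-0.40) = -1.820.
E° = -1.820 / 2 = -0.910 V.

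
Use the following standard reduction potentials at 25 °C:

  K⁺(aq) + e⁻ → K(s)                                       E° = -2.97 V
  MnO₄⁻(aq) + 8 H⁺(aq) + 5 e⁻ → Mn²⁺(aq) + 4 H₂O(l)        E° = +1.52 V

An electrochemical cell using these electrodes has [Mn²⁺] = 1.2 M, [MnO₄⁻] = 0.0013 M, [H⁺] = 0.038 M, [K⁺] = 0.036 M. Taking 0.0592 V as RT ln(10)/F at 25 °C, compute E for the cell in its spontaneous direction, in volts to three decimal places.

MnO₄⁻/Mn²⁺ is the cathode (higher E°), K⁺/K the anode: E°cell = +1.52 − (-2.97) = +4.49 V, n = 5.
Overall: MnO₄⁻(aq) + 8 H⁺(aq) + 5 K(s) → Mn²⁺(aq) + 4 H₂O(l) + 5 K⁺(aq)
Q = [Mn²⁺]·[K⁺]^5 / ([MnO₄⁻]·[H⁺]^8); log Q = 7.108.
E = E° − (0.0592/n) log Q = +4.49 − (0.0592/5)(7.108) = +4.406 V.

+4.406 V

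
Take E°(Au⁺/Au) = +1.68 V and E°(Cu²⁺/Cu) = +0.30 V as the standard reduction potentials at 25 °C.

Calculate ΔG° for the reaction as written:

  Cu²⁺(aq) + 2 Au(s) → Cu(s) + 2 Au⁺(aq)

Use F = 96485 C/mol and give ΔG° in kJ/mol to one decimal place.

+266.3 kJ/mol

As written, Cu²⁺/Cu is reduced (cathode) and Au⁺/Au is oxidised (anode), so E°cell = (+0.30) − (+1.68) = -1.38 V.
Balancing electrons gives n = 2.
ΔG° = −nFE° = −(2)(96485)(-1.38) = 266,299 J = +266.3 kJ/mol.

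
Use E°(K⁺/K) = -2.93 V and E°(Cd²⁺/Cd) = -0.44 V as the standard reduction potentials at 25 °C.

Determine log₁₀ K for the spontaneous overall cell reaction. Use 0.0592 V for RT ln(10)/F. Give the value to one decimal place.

84.1

Cathode: Cd²⁺/Cd; anode: K⁺/K. E°cell = +2.49 V, n = 2.
log K = nE°cell / 0.0592 = (2)(+2.49) / 0.0592 = 84.1.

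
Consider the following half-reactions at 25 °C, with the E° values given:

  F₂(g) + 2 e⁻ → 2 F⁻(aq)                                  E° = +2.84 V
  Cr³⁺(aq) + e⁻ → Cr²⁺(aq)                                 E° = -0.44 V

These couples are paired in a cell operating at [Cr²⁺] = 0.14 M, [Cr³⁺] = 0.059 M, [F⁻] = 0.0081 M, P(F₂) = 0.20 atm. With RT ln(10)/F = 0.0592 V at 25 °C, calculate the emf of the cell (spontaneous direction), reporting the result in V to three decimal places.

F₂/F⁻ is the cathode (higher E°), Cr³⁺/Cr²⁺ the anode: E°cell = +2.84 − (-0.44) = +3.28 V, n = 2.
Overall: F₂(g) + 2 Cr²⁺(aq) → 2 F⁻(aq) + 2 Cr³⁺(aq)
Q = [F⁻]^2·[Cr³⁺]^2 / (P(F₂)·[Cr²⁺]^2); log Q = -4.235.
E = E° − (0.0592/n) log Q = +3.28 − (0.0592/2)(-4.235) = +3.405 V.

+3.405 V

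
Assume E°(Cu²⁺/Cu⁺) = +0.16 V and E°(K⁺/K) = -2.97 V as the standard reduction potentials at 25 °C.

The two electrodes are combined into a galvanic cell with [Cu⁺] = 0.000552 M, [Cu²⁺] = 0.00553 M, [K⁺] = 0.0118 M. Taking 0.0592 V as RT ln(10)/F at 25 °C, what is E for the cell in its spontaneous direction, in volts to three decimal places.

Cu²⁺/Cu⁺ is the cathode (higher E°), K⁺/K the anode: E°cell = +0.16 − (-2.97) = +3.13 V, n = 1.
Overall: Cu²⁺(aq) + K(s) → Cu⁺(aq) + K⁺(aq)
Q = [Cu⁺]·[K⁺] / ([Cu²⁺]); log Q = -2.929.
E = E° − (0.0592/n) log Q = +3.13 − (0.0592/1)(-2.929) = +3.303 V.

+3.303 V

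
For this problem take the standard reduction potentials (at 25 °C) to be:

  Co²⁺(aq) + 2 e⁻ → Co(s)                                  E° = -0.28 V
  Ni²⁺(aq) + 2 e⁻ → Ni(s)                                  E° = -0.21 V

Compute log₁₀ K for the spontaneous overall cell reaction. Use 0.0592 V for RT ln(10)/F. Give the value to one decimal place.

Cathode: Ni²⁺/Ni; anode: Co²⁺/Co. E°cell = +0.07 V, n = 2.
log K = nE°cell / 0.0592 = (2)(+0.07) / 0.0592 = 2.4.

2.4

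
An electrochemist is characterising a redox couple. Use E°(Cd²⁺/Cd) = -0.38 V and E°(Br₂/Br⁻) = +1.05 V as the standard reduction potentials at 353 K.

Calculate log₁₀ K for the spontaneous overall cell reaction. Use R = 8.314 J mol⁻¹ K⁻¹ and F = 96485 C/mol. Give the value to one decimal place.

40.8

Cathode: Br₂/Br⁻; anode: Cd²⁺/Cd. E°cell = (+1.05) − (-0.38) = +1.43 V, with n = 2.
ΔG° = −nFE° = −RT ln K, so ln K = nFE°/(RT) = (2)(96485)(+1.43) / ((8.314)(353)) = 94.025.
log₁₀ K = 94.025 / ln 10 = 40.8.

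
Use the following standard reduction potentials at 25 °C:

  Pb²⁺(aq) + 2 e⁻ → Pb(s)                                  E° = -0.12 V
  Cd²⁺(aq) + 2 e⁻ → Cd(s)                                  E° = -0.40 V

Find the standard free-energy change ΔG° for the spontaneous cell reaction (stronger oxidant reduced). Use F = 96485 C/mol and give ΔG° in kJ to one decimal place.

-54.0 kJ

Pb²⁺/Pb (E° = -0.12 V) is the cathode; Cd²⁺/Cd (E° = -0.40 V) is the anode, so E°cell = +0.28 V.
Balancing electrons gives n = 2 (lcm of 2 and 2).
ΔG° = −nFE° = −(2)(96485)(+0.28) = -54,032 J = -54.0 kJ.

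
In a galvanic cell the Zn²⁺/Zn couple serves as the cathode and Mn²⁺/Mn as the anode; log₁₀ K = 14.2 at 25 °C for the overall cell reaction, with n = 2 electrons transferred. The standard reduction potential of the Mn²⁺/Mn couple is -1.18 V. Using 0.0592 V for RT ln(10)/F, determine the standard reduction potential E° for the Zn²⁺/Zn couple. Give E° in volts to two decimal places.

-0.76 V

E°cell = (0.0592/n)·log K = (0.0592/2)(14.2) = +0.420 V.
Since Zn²⁺/Zn is the cathode and Mn²⁺/Mn the anode, E°cell = E°(Zn²⁺/Zn) − E°(Mn²⁺/Mn).
So E°(Zn²⁺/Zn) = E°cell + E°(Mn²⁺/Mn) = +0.420 + (-1.18) = -0.76 V.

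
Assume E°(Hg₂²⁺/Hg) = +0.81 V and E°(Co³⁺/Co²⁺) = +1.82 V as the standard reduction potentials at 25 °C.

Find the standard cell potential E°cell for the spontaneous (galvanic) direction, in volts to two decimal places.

+1.01 V

The Co³⁺/Co²⁺ couple has the higher reduction potential, so it is the cathode; Hg₂²⁺/Hg is oxidised at the anode.
E°cell = E°(cathode) − E°(anode) = (+1.82) − (+0.81) = +1.01 V.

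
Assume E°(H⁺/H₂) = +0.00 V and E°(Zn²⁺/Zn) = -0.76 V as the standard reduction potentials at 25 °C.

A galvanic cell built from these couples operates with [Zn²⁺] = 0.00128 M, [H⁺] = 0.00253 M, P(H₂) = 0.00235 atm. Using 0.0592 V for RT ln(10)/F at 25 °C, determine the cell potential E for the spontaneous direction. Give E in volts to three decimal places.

H⁺/H₂ is the cathode (higher E°), Zn²⁺/Zn the anode: E°cell = +0.00 − (-0.76) = +0.76 V, n = 2.
Overall: 2 H⁺(aq) + Zn(s) → H₂(g) + Zn²⁺(aq)
Q = P(H₂)·[Zn²⁺] / ([H⁺]^2); log Q = -0.328.
E = E° − (0.0592/n) log Q = +0.76 − (0.0592/2)(-0.328) = +0.770 V.

+0.770 V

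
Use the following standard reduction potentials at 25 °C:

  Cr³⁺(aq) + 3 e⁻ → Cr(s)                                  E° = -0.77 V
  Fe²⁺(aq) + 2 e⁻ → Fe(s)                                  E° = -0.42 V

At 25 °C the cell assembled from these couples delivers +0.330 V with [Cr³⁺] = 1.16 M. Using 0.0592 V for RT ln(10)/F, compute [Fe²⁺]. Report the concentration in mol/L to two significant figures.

0.23 M

Fe²⁺/Fe is the cathode, Cr³⁺/Cr the anode: E°cell = +0.35 V, n = 6.
Overall reaction: 3 Fe²⁺(aq) + 2 Cr(s) → 3 Fe(s) + 2 Cr³⁺(aq); Q = [Cr³⁺]^2/[Fe²⁺]^3.
From E = E° − (0.0592/n) log Q: log Q = (E° − E)·n/0.0592 = (+0.35 − (+0.330))·6/0.0592 = 2.0270.
So 3·log[Fe²⁺] = 2·log(1.16) − log Q = 0.1289 − (2.0270) = -1.8981; log[Fe²⁺] = -1.8981 / 3 = -0.6327; [Fe²⁺] = 10^(-0.6327) ≈ 0.23 M.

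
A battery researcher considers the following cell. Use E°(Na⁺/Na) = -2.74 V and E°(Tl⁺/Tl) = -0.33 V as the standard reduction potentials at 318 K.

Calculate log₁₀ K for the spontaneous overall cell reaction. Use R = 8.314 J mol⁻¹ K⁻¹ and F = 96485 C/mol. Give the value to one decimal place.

38.2

Cathode: Tl⁺/Tl; anode: Na⁺/Na. E°cell = (-0.33) − (-2.74) = +2.41 V, with n = 1.
ΔG° = −nFE° = −RT ln K, so ln K = nFE°/(RT) = (1)(96485)(+2.41) / ((8.314)(318)) = 87.951.
log₁₀ K = 87.951 / ln 10 = 38.2.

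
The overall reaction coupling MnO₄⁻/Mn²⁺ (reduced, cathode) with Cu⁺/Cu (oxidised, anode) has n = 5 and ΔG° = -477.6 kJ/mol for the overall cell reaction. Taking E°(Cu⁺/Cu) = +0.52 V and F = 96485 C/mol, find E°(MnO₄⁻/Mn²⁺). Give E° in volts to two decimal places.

+1.51 V

E°cell = −ΔG°/(nF) = −(-477.6×10³)/((5)(96485)) = +0.990 V.
Since MnO₄⁻/Mn²⁺ is the cathode and Cu⁺/Cu the anode, E°cell = E°(MnO₄⁻/Mn²⁺) − E°(Cu⁺/Cu).
So E°(MnO₄⁻/Mn²⁺) = E°cell + E°(Cu⁺/Cu) = +0.990 + (+0.52) = +1.51 V.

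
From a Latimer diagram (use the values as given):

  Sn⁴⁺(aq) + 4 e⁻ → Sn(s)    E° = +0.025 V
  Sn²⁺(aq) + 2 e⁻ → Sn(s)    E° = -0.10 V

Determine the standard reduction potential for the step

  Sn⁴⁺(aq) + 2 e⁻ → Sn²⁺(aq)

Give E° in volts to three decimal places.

Sequential free energies add, so n₃E°₃ = n₁E°₁ + n₂E°₂.
With n₃ = 4, and the known step contributing 2×(-0.10) V, the unknown satisfies 2·E° = 4×(+0.025) − 2×(-0.10) = +0.300.
E° = +0.300 / 2 = +0.150 V.

+0.150 V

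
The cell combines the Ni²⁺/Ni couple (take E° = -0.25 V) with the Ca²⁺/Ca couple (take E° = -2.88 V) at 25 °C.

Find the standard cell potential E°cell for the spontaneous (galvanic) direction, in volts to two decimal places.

The Ni²⁺/Ni couple has the higher reduction potential, so it is the cathode; Ca²⁺/Ca is oxidised at the anode.
E°cell = E°(cathode) − E°(anode) = (-0.25) − (-2.88) = +2.63 V.
Since E°cell > 0, the reaction is spontaneous under standard conditions.

+2.63 V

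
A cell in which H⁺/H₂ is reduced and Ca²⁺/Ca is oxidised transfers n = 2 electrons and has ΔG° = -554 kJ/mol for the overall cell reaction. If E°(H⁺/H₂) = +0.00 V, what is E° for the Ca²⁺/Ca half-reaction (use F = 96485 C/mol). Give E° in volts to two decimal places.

E°cell = −ΔG°/(nF) = −(-554×10³)/((2)(96485)) = +2.871 V.
Since H⁺/H₂ is the cathode and Ca²⁺/Ca the anode, E°cell = E°(H⁺/H₂) − E°(Ca²⁺/Ca).
So E°(Ca²⁺/Ca) = E°(H⁺/H₂) − E°cell = (+0.00) − (+2.871) = -2.87 V.

-2.87 V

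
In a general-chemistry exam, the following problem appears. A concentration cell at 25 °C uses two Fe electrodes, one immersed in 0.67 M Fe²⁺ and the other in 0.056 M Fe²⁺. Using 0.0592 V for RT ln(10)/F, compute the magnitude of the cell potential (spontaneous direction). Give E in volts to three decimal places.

For a concentration cell E°cell = 0. The 0.67 M side is the cathode (reduction is favoured where [Fe²⁺] is higher).
With n = 2, E = −(0.0592/2) log([Fe²⁺]ₐₙ/[Fe²⁺]꜀ₐₜ) = −(0.0592/2) log(0.056/0.67) = −(0.0592/2)(-1.078) = +0.032 V.

+0.032 V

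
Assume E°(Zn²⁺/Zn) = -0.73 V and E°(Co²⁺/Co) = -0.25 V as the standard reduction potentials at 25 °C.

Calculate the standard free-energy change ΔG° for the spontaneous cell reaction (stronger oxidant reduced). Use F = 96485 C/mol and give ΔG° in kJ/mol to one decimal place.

-92.6 kJ/mol

Co²⁺/Co (E° = -0.25 V) is the cathode; Zn²⁺/Zn (E° = -0.73 V) is the anode, so E°cell = +0.48 V.
Balancing electrons gives n = 2 (lcm of 2 and 2).
ΔG° = −nFE° = −(2)(96485)(+0.48) = -92,626 J = -92.6 kJ/mol.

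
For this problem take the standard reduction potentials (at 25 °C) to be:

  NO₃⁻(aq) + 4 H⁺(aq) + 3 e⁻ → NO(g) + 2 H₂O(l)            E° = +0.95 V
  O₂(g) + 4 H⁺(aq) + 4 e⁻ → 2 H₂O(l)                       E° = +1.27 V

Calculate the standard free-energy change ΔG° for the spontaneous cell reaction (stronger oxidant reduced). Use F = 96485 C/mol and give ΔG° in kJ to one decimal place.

-370.5 kJ

O₂/H₂O (E° = +1.27 V) is the cathode; NO₃⁻/NO (E° = +0.95 V) is the anode, so E°cell = +0.32 V.
Balancing electrons gives n = 12 (lcm of 4 and 3).
ΔG° = −nFE° = −(12)(96485)(+0.32) = -370,502 J = -370.5 kJ.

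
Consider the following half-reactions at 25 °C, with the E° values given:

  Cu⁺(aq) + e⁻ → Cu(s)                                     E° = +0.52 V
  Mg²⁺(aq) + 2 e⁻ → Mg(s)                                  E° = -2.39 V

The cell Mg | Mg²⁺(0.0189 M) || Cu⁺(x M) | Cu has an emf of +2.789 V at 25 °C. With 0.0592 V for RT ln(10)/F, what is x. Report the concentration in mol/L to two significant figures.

0.0012 M

Cu⁺/Cu is the cathode, Mg²⁺/Mg the anode: E°cell = +2.91 V, n = 2.
Overall reaction: 2 Cu⁺(aq) + Mg(s) → 2 Cu(s) + Mg²⁺(aq); Q = [Mg²⁺]^1/[Cu⁺]^2.
From E = E° − (0.0592/n) log Q: log Q = (E° − E)·n/0.0592 = (+2.91 − (+2.789))·2/0.0592 = 4.0878.
So 2·log[Cu⁺] = 1·log(0.0189) − log Q = -1.7235 − (4.0878) = -5.8113; log[Cu⁺] = -5.8113 / 2 = -2.9057; [Cu⁺] = 10^(-2.9057) ≈ 0.0012 M.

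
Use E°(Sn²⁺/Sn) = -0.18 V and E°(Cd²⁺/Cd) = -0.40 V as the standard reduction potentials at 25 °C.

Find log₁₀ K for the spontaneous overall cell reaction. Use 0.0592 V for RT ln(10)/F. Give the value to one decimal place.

Cathode: Sn²⁺/Sn; anode: Cd²⁺/Cd. E°cell = +0.22 V, n = 2.
log K = nE°cell / 0.0592 = (2)(+0.22) / 0.0592 = 7.4.

7.4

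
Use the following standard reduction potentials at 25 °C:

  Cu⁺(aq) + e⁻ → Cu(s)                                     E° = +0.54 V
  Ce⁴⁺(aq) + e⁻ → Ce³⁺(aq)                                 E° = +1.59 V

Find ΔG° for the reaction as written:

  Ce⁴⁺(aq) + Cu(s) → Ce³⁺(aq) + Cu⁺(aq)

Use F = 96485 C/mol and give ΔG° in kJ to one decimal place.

-101.3 kJ

As written, Ce⁴⁺/Ce³⁺ is reduced (cathode) and Cu⁺/Cu is oxidised (anode), so E°cell = (+1.59) − (+0.54) = +1.05 V.
Balancing electrons gives n = 1.
ΔG° = −nFE° = −(1)(96485)(+1.05) = -101,309 J = -101.3 kJ.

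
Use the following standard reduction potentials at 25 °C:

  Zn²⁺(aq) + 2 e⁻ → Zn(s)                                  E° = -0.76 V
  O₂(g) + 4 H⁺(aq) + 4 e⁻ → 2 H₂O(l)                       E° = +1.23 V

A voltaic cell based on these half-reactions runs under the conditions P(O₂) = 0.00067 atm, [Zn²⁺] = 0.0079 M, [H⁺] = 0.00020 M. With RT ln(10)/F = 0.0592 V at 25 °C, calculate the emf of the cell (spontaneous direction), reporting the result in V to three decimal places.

O₂/H₂O is the cathode (higher E°), Zn²⁺/Zn the anode: E°cell = +1.23 − (-0.76) = +1.99 V, n = 4.
Overall: O₂(g) + 4 H⁺(aq) + 2 Zn(s) → 2 H₂O(l) + 2 Zn²⁺(aq)
Q = [Zn²⁺]^2 / (P(O₂)·[H⁺]^4); log Q = 13.765.
E = E° − (0.0592/n) log Q = +1.99 − (0.0592/4)(13.765) = +1.786 V.

+1.786 V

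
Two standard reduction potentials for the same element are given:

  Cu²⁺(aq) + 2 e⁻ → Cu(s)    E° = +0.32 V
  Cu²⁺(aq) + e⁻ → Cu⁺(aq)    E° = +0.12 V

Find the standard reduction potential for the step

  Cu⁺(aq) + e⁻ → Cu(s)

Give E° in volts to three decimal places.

Sequential free energies add, so n₃E°₃ = n₁E°₁ + n₂E°₂.
With n₃ = 2, and the known step contributing 1×(+0.12) V, the unknown satisfies 1·E° = 2×(+0.32) − 1×(+0.12) = +0.520.
E° = +0.520 / 1 = +0.520 V.

+0.520 V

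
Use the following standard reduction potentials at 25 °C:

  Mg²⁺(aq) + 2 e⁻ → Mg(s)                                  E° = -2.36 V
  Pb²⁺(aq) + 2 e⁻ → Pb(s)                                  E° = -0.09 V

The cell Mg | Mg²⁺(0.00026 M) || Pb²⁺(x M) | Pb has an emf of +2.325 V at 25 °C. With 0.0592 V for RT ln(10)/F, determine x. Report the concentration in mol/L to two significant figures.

Pb²⁺/Pb is the cathode, Mg²⁺/Mg the anode: E°cell = +2.27 V, n = 2.
Overall reaction: Pb²⁺(aq) + Mg(s) → Pb(s) + Mg²⁺(aq); Q = [Mg²⁺]^1/[Pb²⁺]^1.
From E = E° − (0.0592/n) log Q: log Q = (E° − E)·n/0.0592 = (+2.27 − (+2.325))·2/0.0592 = -1.8581.
So 1·log[Pb²⁺] = 1·log(0.00026) − log Q = -3.5850 − (-1.8581) = -1.7269; [Pb²⁺] = 10^(-1.7269) ≈ 0.019 M.

0.019 M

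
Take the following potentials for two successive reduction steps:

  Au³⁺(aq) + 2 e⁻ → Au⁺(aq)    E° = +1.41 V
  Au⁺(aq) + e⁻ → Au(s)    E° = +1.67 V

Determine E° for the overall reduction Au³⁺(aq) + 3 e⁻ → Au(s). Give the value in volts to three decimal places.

Standard free energies of sequential steps add: ΔG°₃ = ΔG°₁ + ΔG°₂, so n₃E°₃ = n₁E°₁ + n₂E°₂.
E°₃ = (2×+1.41 + 1×+1.67) / 3 = (+4.490) / 3 = +1.497 V.
E° values themselves are not directly additive — weighting by electron count is essential.

+1.497 V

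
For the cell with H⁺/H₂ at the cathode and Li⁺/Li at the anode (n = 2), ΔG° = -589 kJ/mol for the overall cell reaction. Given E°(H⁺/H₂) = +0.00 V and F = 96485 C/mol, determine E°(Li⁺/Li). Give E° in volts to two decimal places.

E°cell = −ΔG°/(nF) = −(-589×10³)/((2)(96485)) = +3.052 V.
Since H⁺/H₂ is the cathode and Li⁺/Li the anode, E°cell = E°(H⁺/H₂) − E°(Li⁺/Li).
So E°(Li⁺/Li) = E°(H⁺/H₂) − E°cell = (+0.00) − (+3.052) = -3.05 V.

-3.05 V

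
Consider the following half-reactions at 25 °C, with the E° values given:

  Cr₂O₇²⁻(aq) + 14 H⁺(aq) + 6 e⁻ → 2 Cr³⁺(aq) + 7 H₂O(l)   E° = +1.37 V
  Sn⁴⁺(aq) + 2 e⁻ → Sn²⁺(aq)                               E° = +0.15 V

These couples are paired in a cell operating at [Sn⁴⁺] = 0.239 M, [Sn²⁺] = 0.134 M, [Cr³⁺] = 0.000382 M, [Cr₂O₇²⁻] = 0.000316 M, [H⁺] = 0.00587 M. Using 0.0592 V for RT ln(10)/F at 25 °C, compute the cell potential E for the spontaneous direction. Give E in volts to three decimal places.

+0.937 V

Cr₂O₇²⁻/Cr³⁺ is the cathode (higher E°), Sn⁴⁺/Sn²⁺ the anode: E°cell = +1.37 − (+0.15) = +1.22 V, n = 6.
Overall: Cr₂O₇²⁻(aq) + 14 H⁺(aq) + 3 Sn²⁺(aq) → 2 Cr³⁺(aq) + 7 H₂O(l) + 3 Sn⁴⁺(aq)
Q = [Cr³⁺]^2·[Sn⁴⁺]^3 / ([Cr₂O₇²⁻]·[H⁺]^14·[Sn²⁺]^3); log Q = 28.657.
E = E° − (0.0592/n) log Q = +1.22 − (0.0592/6)(28.657) = +0.937 V.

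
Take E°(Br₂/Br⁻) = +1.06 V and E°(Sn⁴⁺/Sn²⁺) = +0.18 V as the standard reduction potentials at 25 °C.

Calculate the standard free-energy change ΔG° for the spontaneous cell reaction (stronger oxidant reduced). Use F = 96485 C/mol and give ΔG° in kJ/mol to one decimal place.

Br₂/Br⁻ (E° = +1.06 V) is the cathode; Sn⁴⁺/Sn²⁺ (E° = +0.18 V) is the anode, so E°cell = +0.88 V.
Balancing electrons gives n = 2 (lcm of 2 and 2).
ΔG° = −nFE° = −(2)(96485)(+0.88) = -169,814 J = -169.8 kJ/mol.

-169.8 kJ/mol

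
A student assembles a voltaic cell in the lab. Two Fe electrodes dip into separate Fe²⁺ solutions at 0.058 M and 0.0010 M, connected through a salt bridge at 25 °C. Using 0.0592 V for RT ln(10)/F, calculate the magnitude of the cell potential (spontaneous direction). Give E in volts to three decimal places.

For a concentration cell E°cell = 0. The 0.058 M side is the cathode (reduction is favoured where [Fe²⁺] is higher).
With n = 2, E = −(0.0592/2) log([Fe²⁺]ₐₙ/[Fe²⁺]꜀ₐₜ) = −(0.0592/2) log(0.001/0.058) = −(0.0592/2)(-1.763) = +0.052 V.

+0.052 V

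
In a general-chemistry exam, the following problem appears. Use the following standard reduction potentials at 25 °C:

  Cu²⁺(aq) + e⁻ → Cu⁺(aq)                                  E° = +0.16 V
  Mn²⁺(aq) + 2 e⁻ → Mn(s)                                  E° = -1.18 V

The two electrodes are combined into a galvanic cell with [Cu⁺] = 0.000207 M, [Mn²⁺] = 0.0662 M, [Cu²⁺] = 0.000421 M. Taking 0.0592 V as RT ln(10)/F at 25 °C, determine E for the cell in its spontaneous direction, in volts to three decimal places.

Cu²⁺/Cu⁺ is the cathode (higher E°), Mn²⁺/Mn the anode: E°cell = +0.16 − (-1.18) = +1.34 V, n = 2.
Overall: 2 Cu²⁺(aq) + Mn(s) → 2 Cu⁺(aq) + Mn²⁺(aq)
Q = [Cu⁺]^2·[Mn²⁺] / ([Cu²⁺]^2); log Q = -1.796.
E = E° − (0.0592/n) log Q = +1.34 − (0.0592/2)(-1.796) = +1.393 V.

+1.393 V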